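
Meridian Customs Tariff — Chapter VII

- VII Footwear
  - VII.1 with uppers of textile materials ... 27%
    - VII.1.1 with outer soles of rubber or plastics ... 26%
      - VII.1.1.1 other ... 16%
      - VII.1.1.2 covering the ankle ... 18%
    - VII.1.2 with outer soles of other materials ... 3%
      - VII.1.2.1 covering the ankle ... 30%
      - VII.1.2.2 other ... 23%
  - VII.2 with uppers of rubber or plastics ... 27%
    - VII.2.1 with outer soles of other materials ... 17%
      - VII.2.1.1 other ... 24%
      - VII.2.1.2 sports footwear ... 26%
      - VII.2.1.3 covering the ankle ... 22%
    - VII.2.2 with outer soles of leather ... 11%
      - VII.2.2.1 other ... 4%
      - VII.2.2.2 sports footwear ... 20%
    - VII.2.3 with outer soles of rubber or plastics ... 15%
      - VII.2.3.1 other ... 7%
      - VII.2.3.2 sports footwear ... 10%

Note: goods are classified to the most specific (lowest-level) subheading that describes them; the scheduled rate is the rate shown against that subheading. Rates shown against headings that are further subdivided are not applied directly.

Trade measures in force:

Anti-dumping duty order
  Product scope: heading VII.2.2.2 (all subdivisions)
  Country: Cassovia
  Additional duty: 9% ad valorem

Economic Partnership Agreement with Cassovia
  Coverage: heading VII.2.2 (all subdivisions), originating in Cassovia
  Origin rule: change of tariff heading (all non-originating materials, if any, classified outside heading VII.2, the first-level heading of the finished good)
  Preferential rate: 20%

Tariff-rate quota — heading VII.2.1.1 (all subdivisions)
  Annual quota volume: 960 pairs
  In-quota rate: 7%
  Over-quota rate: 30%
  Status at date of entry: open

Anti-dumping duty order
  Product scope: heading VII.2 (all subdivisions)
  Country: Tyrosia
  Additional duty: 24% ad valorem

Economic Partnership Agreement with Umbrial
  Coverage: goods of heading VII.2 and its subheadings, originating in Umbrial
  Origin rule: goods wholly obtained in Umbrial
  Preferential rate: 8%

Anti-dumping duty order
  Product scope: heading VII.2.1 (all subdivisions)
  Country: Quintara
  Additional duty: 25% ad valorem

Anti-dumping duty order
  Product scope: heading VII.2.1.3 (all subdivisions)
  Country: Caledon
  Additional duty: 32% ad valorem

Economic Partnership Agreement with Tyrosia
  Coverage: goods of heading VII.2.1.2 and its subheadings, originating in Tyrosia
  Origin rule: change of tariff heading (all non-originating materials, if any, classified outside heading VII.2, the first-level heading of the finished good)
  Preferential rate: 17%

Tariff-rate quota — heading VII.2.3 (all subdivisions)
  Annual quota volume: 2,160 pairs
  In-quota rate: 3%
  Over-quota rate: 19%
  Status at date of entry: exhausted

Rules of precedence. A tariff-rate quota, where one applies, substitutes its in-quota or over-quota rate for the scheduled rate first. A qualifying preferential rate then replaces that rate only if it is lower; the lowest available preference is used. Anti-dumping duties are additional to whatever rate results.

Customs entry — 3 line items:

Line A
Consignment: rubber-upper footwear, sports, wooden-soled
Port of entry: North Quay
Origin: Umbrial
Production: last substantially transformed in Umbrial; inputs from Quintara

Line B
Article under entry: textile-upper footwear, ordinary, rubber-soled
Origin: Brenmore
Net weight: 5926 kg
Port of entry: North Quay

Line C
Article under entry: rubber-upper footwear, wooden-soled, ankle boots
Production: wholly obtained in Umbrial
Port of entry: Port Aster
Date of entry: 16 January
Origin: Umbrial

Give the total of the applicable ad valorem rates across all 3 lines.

Line A: rubber-upper → VII.2; wooden-soled → VII.2.1; sports → VII.2.1.2. Scheduled 26%. Umbrial agreement on VII.2: not wholly obtained. → 26%.
Line B: textile-upper → VII.1; rubber-soled → VII.1.1; ordinary → VII.1.1.1. Scheduled 16%. No special measure applies. → 16%.
Line C: rubber-upper → VII.2; wooden-soled → VII.2.1; ankle boots → VII.2.1.3. Scheduled 22%. Umbrial agreement on VII.2: wholly obtained → 8% available; preferential 8%. → 8%.
Sum: 26% + 16% + 8% = 50%.

50%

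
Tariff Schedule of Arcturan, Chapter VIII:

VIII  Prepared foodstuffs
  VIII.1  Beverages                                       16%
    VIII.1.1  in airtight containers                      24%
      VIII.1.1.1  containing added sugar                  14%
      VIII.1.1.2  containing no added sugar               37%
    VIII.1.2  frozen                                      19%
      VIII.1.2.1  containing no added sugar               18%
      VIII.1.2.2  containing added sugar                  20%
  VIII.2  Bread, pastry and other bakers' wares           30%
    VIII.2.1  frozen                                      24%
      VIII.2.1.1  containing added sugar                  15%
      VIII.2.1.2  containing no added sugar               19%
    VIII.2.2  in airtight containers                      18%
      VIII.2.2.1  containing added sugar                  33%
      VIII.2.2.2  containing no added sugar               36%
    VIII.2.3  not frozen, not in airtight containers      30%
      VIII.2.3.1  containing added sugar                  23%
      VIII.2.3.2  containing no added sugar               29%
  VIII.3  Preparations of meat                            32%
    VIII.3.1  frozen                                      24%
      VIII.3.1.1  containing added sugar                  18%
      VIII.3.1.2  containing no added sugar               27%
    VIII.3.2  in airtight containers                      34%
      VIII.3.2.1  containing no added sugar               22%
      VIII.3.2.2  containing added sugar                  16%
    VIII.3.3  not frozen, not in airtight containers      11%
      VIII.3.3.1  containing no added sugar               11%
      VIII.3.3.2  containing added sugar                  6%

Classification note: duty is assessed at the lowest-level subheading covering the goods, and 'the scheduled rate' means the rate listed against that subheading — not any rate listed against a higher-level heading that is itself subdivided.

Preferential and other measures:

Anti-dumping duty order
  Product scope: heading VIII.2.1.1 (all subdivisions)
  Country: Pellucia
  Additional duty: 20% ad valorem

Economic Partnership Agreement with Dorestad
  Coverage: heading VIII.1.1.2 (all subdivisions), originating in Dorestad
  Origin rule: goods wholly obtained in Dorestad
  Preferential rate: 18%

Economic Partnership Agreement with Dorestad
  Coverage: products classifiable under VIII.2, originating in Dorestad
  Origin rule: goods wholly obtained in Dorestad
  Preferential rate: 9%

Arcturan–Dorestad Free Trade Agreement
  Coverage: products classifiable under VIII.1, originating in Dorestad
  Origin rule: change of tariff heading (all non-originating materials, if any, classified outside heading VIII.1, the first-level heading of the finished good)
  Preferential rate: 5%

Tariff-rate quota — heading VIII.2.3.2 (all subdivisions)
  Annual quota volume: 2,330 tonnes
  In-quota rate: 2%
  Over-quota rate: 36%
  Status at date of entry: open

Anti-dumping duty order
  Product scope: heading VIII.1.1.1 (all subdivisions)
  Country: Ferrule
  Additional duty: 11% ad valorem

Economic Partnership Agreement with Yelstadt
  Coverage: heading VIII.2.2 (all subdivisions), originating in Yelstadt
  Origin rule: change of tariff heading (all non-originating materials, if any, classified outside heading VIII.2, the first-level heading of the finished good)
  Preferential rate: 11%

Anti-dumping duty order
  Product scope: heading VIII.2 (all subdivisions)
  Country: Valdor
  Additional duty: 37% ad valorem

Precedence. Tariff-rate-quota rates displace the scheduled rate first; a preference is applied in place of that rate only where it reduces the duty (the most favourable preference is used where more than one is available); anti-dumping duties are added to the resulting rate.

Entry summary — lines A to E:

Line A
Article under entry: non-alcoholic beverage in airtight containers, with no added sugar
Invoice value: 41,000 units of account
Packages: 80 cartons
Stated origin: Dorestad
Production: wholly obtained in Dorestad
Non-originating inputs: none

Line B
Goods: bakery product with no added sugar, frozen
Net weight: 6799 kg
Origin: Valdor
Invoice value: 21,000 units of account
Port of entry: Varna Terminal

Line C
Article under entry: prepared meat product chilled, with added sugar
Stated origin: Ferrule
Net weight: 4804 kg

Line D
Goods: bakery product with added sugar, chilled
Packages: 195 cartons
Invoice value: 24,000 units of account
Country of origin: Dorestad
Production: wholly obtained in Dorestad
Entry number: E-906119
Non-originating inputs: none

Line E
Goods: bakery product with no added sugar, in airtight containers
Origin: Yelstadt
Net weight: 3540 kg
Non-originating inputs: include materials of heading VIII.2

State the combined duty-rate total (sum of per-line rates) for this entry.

Line A: non-alcoholic beverage → VIII.1; in airtight containers → VIII.1.1; with no added sugar → VIII.1.1.2. Scheduled 37%. Dorestad agreement on VIII.1.1.2: wholly obtained → 18% available; Dorestad agreement on VIII.2: VIII.1.1.2 not covered; Dorestad agreement on VIII.1: CTH met → 5% available; preferential 5%. → 5%.
Line B: bakery product → VIII.2; frozen → VIII.2.1; with no added sugar → VIII.2.1.2. Scheduled 19%. anti-dumping (Valdor, VIII.2): +37%; total 19% + 37% = 56%. → 56%.
Line C: prepared meat product → VIII.3; chilled → VIII.3.3; with added sugar → VIII.3.3.2. Scheduled 6%. No special measure applies. → 6%.
Line D: bakery product → VIII.2; chilled → VIII.2.3; with added sugar → VIII.2.3.1. Scheduled 23%. Dorestad agreement on VIII.1.1.2: VIII.2.3.1 not covered; Dorestad agreement on VIII.2: wholly obtained → 9% available; Dorestad agreement on VIII.1: VIII.2.3.1 not covered; preferential 9%. → 9%.
Line E: bakery product → VIII.2; in airtight containers → VIII.2.2; with no added sugar → VIII.2.2.2. Scheduled 36%. Yelstadt agreement on VIII.2.2: CTH not met. → 36%.
Sum: 5% + 56% + 6% + 9% + 36% = 112%.

112%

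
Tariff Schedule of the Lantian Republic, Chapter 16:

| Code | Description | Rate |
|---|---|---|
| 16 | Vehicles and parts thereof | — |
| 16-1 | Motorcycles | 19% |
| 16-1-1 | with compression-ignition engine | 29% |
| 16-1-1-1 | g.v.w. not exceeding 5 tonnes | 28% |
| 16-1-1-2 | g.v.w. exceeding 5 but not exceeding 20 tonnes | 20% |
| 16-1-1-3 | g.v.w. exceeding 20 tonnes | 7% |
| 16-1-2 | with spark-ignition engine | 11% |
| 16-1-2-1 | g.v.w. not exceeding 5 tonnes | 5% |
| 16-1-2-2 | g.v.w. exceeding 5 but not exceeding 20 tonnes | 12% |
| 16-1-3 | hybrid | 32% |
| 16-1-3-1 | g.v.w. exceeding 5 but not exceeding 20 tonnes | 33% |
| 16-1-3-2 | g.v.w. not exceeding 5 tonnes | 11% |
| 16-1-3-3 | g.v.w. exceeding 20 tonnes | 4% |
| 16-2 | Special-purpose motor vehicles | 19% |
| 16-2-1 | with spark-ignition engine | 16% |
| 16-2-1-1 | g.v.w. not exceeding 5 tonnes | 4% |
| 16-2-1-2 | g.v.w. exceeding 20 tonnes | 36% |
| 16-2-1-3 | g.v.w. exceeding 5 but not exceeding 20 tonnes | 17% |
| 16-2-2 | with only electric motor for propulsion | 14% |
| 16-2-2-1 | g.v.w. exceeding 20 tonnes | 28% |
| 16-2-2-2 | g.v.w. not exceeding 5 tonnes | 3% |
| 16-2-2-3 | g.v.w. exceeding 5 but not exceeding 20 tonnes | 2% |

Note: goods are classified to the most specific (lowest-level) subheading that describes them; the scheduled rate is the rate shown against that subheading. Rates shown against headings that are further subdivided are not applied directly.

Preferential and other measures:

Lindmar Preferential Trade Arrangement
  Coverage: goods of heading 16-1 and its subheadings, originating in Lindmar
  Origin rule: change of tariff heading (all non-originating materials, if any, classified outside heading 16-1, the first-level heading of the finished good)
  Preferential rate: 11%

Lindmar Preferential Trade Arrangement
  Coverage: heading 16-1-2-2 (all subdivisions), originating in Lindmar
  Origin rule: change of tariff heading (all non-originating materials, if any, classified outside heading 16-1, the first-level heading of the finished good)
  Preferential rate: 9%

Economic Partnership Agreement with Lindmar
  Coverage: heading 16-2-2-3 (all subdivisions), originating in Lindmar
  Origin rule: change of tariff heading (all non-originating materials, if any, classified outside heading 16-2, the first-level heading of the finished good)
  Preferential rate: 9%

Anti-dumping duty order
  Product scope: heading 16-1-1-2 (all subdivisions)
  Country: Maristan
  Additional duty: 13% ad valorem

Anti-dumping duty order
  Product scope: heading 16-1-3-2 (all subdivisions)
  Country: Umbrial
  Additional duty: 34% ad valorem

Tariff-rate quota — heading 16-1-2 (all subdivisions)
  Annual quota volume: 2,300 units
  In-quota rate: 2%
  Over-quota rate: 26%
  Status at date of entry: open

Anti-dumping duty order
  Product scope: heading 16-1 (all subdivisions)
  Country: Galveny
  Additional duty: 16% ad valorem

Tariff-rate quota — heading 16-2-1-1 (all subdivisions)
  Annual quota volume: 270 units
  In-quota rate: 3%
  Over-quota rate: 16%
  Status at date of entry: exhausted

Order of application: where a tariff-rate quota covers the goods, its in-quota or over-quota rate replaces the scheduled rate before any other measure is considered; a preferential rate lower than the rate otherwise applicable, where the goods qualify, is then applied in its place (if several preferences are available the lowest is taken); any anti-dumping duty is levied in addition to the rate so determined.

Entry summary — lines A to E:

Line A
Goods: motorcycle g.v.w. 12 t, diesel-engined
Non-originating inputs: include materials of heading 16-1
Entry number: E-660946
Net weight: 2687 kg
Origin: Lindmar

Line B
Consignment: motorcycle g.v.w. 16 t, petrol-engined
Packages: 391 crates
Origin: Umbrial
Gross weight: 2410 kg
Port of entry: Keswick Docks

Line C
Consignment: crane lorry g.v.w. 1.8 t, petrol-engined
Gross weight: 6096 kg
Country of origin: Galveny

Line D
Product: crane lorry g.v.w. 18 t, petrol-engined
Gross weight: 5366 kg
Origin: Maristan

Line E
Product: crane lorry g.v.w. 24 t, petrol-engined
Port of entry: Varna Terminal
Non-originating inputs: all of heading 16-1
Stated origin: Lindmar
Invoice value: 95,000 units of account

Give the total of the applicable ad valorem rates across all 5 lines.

Line A: motorcycle → 16-1; diesel-engined → 16-1-1; g.v.w. 12 t → 16-1-1-2. Scheduled 20%. Lindmar agreement on 16-1: CTH not met; Lindmar agreement on 16-1-2-2: 16-1-1-2 not covered; Lindmar agreement on 16-2-2-3: 16-1-1-2 not covered. → 20%.
Line B: motorcycle → 16-1; petrol-engined → 16-1-2; g.v.w. 16 t → 16-1-2-2. Scheduled 12%. quota on 16-1-2 open → in-quota 2%. → 2%.
Line C: crane lorry → 16-2; petrol-engined → 16-2-1; g.v.w. 1.8 t → 16-2-1-1. Scheduled 4%. quota on 16-2-1-1 exhausted → over-quota 16%. → 16%.
Line D: crane lorry → 16-2; petrol-engined → 16-2-1; g.v.w. 18 t → 16-2-1-3. Scheduled 17%. No special measure applies. → 17%.
Line E: crane lorry → 16-2; petrol-engined → 16-2-1; g.v.w. 24 t → 16-2-1-2. Scheduled 36%. Lindmar agreement on 16-1: 16-2-1-2 not covered; Lindmar agreement on 16-1-2-2: 16-2-1-2 not covered; Lindmar agreement on 16-2-2-3: 16-2-1-2 not covered. → 36%.
Sum: 20% + 2% + 16% + 17% + 36% = 91%.

91%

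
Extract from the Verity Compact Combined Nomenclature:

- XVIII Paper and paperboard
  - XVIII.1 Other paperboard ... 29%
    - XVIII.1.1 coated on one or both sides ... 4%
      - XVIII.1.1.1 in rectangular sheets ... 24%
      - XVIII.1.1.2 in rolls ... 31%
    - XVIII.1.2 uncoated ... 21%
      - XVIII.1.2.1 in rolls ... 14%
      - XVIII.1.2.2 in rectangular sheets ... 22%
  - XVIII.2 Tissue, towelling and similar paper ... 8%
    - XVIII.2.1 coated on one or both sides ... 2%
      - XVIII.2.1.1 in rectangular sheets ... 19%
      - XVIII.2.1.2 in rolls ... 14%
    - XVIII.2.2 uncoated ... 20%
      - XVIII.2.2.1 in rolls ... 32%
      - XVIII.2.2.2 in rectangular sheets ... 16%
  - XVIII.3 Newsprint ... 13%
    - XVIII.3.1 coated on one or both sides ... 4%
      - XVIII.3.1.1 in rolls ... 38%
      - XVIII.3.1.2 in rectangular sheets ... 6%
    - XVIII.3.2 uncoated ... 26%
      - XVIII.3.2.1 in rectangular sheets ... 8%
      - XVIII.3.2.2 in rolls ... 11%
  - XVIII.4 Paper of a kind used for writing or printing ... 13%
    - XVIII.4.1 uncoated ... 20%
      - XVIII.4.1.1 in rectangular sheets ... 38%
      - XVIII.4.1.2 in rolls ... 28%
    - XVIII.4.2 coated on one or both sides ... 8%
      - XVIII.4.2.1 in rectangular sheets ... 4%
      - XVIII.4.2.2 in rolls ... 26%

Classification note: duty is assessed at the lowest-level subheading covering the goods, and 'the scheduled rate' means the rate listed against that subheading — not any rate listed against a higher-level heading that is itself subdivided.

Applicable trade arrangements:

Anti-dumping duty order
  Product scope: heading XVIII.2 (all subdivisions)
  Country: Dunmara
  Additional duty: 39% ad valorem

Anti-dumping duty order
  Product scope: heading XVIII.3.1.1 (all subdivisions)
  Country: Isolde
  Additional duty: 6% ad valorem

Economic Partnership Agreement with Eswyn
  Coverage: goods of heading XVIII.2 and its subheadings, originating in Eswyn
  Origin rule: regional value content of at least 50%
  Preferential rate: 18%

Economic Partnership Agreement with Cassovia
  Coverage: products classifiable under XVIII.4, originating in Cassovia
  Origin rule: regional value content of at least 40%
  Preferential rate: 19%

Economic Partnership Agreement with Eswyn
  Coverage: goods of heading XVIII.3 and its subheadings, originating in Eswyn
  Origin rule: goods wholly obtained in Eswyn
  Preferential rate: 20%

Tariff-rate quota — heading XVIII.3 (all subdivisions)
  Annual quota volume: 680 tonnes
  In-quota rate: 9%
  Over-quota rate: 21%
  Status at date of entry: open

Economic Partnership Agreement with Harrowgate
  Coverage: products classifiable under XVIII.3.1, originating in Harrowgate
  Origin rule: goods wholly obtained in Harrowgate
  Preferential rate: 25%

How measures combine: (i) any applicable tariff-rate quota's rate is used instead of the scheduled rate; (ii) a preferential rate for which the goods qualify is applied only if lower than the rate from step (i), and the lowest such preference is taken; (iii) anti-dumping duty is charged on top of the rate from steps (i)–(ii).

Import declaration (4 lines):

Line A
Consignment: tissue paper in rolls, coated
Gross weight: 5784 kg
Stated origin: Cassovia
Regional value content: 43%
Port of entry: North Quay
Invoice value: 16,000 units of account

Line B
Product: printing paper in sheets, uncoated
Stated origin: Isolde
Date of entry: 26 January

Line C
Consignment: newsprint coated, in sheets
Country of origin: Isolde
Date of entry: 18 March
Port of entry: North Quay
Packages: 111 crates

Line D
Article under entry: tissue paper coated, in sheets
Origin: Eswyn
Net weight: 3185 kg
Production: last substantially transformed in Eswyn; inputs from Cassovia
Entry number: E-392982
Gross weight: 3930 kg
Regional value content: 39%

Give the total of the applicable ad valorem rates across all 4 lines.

Line A: tissue paper → XVIII.2; coated → XVIII.2.1; in rolls → XVIII.2.1.2. Scheduled 14%. Cassovia agreement on XVIII.4: XVIII.2.1.2 not covered. → 14%.
Line B: printing paper → XVIII.4; uncoated → XVIII.4.1; in sheets → XVIII.4.1.1. Scheduled 38%. No special measure applies. → 38%.
Line C: newsprint → XVIII.3; coated → XVIII.3.1; in sheets → XVIII.3.1.2. Scheduled 6%. quota on XVIII.3 open → in-quota 9%. → 9%.
Line D: tissue paper → XVIII.2; coated → XVIII.2.1; in sheets → XVIII.2.1.1. Scheduled 19%. Eswyn agreement on XVIII.2: RVC < 50%; Eswyn agreement on XVIII.3: XVIII.2.1.1 not covered. → 19%.
Sum: 14% + 38% + 9% + 19% = 80%.

80%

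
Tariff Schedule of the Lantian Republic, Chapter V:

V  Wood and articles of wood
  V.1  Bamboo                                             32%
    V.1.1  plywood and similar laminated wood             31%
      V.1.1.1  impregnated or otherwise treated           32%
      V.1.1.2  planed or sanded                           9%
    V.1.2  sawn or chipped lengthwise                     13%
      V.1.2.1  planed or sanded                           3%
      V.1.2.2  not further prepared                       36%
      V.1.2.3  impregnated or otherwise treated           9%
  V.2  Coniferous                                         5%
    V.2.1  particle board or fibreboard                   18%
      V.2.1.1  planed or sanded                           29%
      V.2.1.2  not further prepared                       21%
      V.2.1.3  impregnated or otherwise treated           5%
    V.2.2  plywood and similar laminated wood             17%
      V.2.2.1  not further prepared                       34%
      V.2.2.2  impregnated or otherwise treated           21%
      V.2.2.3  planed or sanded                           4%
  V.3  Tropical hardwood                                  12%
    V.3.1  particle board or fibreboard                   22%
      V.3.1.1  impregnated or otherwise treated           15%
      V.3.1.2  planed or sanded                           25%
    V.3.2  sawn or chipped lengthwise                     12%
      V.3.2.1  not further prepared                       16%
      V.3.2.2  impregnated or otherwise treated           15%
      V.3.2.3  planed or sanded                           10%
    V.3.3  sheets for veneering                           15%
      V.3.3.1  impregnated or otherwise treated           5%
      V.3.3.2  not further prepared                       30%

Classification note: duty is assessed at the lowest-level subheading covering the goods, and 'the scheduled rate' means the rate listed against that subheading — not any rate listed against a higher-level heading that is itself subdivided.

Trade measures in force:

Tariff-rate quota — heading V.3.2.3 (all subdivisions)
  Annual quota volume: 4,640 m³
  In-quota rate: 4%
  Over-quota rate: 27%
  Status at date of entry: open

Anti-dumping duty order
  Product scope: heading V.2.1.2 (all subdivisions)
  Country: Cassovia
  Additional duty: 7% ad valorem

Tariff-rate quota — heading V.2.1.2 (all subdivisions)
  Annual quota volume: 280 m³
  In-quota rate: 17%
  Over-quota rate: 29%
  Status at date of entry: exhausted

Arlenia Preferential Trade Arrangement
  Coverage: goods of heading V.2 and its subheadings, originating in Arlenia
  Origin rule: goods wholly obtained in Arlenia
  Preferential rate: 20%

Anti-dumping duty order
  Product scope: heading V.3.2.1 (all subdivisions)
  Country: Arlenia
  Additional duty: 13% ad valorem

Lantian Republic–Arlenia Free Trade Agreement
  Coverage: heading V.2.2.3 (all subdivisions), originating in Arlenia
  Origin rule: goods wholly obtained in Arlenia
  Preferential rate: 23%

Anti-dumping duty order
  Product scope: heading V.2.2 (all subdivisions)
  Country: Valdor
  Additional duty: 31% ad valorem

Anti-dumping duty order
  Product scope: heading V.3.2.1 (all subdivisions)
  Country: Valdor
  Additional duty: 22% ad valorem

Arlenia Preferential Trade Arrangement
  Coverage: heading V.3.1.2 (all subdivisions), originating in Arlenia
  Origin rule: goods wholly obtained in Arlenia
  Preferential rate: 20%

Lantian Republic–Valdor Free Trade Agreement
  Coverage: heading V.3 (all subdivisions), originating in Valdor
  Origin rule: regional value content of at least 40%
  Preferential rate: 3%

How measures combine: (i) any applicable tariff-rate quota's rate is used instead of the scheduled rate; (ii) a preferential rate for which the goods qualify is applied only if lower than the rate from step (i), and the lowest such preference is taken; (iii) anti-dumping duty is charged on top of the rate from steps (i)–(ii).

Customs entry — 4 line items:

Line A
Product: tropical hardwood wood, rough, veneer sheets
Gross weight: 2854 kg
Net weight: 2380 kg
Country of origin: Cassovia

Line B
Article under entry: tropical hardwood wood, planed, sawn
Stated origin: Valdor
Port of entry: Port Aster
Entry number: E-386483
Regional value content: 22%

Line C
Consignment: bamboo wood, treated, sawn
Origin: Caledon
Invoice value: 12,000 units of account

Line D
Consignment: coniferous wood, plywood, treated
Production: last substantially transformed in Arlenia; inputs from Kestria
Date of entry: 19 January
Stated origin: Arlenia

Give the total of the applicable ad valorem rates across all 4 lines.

64%

Line A: tropical hardwood → V.3; veneer sheets → V.3.3; rough → V.3.3.2. Scheduled 30%. No special measure applies. → 30%.
Line B: tropical hardwood → V.3; sawn → V.3.2; planed → V.3.2.3. Scheduled 10%. quota on V.3.2.3 open → in-quota 4%; Valdor agreement on V.3: RVC < 40%. → 4%.
Line C: bamboo → V.1; sawn → V.1.2; treated → V.1.2.3. Scheduled 9%. No special measure applies. → 9%.
Line D: coniferous → V.2; plywood → V.2.2; treated → V.2.2.2. Scheduled 21%. Arlenia agreement on V.2: not wholly obtained; Arlenia agreement on V.2.2.3: V.2.2.2 not covered; Arlenia agreement on V.3.1.2: V.2.2.2 not covered. → 21%.
Sum: 30% + 4% + 9% + 21% = 64%.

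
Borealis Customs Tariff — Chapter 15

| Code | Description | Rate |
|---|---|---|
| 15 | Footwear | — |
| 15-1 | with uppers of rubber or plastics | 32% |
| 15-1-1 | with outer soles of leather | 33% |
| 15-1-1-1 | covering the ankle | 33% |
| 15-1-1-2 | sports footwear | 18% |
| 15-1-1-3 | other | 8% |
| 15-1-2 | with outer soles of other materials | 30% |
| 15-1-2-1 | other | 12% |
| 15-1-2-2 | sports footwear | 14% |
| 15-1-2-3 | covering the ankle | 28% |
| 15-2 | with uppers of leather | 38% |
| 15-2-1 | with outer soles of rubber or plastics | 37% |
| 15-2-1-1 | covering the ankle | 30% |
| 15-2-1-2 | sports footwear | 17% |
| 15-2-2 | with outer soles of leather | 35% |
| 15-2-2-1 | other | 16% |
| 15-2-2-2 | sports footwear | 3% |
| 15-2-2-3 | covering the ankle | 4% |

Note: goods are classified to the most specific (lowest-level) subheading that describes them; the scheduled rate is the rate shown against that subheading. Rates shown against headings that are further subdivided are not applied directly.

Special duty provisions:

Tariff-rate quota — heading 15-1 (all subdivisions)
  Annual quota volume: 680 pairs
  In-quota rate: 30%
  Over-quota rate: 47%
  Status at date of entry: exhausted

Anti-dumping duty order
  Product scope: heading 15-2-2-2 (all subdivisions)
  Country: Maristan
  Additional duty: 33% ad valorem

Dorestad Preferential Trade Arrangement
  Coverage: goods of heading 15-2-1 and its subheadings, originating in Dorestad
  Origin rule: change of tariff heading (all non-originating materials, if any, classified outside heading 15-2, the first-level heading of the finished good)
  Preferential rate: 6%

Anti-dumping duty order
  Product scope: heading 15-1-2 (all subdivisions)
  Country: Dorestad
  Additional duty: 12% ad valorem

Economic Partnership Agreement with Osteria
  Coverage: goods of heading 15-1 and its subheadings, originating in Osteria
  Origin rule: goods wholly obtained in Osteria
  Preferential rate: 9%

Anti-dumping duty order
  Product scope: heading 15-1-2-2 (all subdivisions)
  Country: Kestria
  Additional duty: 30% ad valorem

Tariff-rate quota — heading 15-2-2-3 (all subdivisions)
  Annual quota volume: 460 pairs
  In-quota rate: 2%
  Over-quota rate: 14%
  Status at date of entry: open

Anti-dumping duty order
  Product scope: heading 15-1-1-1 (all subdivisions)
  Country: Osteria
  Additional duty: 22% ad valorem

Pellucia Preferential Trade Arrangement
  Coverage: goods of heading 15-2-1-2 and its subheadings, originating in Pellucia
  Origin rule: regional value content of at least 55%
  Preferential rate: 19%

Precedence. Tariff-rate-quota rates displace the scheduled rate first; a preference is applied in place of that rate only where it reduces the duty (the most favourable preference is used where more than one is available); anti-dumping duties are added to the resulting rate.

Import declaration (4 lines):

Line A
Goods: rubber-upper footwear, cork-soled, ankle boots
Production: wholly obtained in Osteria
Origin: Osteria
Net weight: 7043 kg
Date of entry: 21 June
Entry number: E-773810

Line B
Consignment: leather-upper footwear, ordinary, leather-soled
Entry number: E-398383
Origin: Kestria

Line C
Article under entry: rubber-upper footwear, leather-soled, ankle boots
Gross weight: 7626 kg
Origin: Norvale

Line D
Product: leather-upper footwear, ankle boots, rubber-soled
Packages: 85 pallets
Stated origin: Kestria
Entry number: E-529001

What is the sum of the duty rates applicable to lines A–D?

102%

Line A: rubber-upper → 15-1; cork-soled → 15-1-2; ankle boots → 15-1-2-3. Scheduled 28%. quota on 15-1 exhausted → over-quota 47%; Osteria agreement on 15-1: wholly obtained → 9% available; preferential 9%. → 9%.
Line B: leather-upper → 15-2; leather-soled → 15-2-2; ordinary → 15-2-2-1. Scheduled 16%. No special measure applies. → 16%.
Line C: rubber-upper → 15-1; leather-soled → 15-1-1; ankle boots → 15-1-1-1. Scheduled 33%. quota on 15-1 exhausted → over-quota 47%. → 47%.
Line D: leather-upper → 15-2; rubber-soled → 15-2-1; ankle boots → 15-2-1-1. Scheduled 30%. No special measure applies. → 30%.
Sum: 9% + 16% + 47% + 30% = 102%.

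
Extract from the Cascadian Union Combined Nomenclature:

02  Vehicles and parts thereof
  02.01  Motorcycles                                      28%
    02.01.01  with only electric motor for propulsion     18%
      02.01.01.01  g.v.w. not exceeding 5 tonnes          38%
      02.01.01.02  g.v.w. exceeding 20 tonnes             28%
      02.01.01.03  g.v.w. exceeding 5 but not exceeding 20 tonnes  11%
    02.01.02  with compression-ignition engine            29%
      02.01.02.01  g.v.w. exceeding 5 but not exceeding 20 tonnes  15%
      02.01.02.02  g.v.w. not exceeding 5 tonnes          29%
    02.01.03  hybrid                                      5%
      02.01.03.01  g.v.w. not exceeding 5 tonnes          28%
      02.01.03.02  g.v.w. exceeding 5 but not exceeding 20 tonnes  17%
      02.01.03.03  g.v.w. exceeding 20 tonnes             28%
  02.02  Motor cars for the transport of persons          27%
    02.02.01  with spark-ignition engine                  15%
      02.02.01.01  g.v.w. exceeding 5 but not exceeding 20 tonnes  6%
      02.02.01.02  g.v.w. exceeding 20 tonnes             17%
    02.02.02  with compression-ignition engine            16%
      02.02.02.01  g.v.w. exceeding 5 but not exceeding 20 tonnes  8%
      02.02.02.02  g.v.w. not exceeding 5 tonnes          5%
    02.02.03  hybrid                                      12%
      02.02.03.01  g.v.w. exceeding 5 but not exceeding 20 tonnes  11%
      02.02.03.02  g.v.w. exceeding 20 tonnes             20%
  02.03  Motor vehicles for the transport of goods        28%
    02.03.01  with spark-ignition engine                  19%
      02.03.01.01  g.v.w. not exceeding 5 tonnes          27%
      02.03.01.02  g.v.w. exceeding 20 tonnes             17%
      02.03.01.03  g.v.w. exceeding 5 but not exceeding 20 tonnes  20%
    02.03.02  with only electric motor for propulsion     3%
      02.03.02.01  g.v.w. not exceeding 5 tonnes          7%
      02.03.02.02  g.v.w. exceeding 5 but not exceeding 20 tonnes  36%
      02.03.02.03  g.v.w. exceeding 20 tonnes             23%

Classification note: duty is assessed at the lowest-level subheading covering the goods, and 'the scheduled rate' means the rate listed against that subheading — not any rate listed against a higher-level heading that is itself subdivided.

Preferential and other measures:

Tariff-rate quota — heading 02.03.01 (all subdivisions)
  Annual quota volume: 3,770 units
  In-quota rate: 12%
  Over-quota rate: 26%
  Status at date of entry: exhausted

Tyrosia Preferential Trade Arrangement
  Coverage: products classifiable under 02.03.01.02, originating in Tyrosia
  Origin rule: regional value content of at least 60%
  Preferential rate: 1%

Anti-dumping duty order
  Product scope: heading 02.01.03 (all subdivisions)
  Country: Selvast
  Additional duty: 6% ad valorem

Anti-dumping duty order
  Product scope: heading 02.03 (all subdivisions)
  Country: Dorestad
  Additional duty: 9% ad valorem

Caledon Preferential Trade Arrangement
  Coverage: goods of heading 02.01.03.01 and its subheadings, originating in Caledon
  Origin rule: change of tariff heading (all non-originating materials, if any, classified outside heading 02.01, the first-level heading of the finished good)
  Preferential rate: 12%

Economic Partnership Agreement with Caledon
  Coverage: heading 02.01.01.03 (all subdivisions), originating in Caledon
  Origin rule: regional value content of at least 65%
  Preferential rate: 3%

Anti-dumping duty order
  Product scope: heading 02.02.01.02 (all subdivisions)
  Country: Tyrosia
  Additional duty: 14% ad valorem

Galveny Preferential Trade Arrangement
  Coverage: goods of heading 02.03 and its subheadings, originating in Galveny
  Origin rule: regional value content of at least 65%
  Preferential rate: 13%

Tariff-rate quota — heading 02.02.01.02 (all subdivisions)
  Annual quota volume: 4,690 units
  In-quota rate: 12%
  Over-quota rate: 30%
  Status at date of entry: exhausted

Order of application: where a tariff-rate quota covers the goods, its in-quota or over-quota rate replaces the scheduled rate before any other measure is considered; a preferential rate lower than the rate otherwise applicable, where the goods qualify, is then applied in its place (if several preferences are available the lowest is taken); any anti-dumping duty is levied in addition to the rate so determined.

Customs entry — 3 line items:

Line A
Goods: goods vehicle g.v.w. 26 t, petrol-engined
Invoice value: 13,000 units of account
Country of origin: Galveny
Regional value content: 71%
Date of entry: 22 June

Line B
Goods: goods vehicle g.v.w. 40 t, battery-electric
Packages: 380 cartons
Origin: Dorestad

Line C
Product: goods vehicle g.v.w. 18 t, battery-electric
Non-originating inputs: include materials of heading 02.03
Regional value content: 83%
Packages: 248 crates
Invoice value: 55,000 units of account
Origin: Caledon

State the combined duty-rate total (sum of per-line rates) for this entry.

Line A: goods vehicle → 02.03; petrol-engined → 02.03.01; g.v.w. 26 t → 02.03.01.02. Scheduled 17%. quota on 02.03.01 exhausted → over-quota 26%; Galveny agreement on 02.03: RVC ≥ 65% → 13% available; preferential 13%. → 13%.
Line B: goods vehicle → 02.03; battery-electric → 02.03.02; g.v.w. 40 t → 02.03.02.03. Scheduled 23%. anti-dumping (Dorestad, 02.03): +9%; total 23% + 9% = 32%. → 32%.
Line C: goods vehicle → 02.03; battery-electric → 02.03.02; g.v.w. 18 t → 02.03.02.02. Scheduled 36%. Caledon agreement on 02.01.03.01: 02.03.02.02 not covered; Caledon agreement on 02.01.01.03: 02.03.02.02 not covered. → 36%.
Sum: 13% + 32% + 36% = 81%.

81%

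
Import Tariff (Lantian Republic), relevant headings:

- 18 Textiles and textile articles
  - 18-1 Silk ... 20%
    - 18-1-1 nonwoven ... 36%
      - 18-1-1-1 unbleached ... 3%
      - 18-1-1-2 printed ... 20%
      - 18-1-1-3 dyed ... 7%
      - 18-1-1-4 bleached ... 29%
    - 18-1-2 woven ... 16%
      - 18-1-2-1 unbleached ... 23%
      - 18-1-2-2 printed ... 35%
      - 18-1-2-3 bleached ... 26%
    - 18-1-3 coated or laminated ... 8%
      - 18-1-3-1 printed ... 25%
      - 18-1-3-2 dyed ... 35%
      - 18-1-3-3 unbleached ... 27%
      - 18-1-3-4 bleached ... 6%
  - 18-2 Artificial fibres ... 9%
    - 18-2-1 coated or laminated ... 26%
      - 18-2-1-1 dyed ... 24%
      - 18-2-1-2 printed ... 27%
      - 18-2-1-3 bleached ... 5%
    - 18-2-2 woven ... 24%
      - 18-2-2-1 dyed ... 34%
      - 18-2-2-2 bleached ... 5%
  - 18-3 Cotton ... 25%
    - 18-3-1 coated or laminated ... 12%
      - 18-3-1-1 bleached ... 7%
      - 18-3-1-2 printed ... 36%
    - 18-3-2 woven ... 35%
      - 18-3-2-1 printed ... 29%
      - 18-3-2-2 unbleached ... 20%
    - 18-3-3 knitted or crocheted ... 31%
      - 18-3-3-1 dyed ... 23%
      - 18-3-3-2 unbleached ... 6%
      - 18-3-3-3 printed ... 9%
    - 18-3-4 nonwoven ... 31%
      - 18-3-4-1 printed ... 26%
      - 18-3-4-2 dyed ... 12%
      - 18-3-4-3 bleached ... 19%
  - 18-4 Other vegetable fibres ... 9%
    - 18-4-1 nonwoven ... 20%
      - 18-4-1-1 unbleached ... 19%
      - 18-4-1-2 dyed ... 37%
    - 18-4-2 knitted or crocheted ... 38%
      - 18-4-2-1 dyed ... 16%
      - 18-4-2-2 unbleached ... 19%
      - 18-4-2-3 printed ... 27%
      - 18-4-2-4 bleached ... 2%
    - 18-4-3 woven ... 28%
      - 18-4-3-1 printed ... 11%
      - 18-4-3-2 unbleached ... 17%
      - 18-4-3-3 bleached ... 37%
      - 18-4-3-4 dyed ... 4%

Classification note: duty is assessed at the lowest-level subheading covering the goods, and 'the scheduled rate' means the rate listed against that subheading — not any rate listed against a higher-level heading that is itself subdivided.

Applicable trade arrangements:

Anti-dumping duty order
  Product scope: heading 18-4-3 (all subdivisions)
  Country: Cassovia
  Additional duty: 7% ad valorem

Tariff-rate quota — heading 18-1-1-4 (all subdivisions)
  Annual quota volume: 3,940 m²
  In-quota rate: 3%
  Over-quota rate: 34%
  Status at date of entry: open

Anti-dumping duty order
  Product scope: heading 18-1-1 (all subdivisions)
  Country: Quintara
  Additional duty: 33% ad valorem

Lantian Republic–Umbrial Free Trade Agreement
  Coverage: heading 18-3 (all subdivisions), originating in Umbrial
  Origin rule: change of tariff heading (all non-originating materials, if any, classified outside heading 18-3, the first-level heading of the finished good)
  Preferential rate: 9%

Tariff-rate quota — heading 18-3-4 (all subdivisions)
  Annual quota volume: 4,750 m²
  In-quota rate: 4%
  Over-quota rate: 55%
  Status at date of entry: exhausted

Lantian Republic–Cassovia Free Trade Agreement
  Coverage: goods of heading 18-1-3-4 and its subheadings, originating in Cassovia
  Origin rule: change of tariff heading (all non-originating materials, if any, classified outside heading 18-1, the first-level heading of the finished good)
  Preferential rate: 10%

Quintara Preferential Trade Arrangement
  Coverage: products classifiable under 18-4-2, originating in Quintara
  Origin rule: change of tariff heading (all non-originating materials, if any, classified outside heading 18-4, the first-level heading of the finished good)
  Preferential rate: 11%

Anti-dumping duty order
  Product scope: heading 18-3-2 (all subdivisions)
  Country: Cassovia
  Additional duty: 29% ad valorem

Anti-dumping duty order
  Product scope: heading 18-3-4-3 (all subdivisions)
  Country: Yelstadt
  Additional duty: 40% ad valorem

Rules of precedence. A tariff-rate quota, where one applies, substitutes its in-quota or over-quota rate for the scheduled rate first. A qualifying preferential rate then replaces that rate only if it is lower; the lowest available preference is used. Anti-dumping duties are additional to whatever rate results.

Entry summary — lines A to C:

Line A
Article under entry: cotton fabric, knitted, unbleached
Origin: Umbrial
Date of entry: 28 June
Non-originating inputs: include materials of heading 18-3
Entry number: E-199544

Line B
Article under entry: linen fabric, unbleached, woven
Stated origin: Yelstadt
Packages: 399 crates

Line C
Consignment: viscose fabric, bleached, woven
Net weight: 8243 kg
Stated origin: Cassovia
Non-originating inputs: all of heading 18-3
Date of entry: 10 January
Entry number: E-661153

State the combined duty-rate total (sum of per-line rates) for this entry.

28%

Line A: cotton → 18-3; knitted → 18-3-3; unbleached → 18-3-3-2. Scheduled 6%. Umbrial agreement on 18-3: CTH not met. → 6%.
Line B: linen → 18-4; woven → 18-4-3; unbleached → 18-4-3-2. Scheduled 17%. No special measure applies. → 17%.
Line C: viscose → 18-2; woven → 18-2-2; bleached → 18-2-2-2. Scheduled 5%. Cassovia agreement on 18-1-3-4: 18-2-2-2 not covered. → 5%.
Sum: 6% + 17% + 5% = 28%.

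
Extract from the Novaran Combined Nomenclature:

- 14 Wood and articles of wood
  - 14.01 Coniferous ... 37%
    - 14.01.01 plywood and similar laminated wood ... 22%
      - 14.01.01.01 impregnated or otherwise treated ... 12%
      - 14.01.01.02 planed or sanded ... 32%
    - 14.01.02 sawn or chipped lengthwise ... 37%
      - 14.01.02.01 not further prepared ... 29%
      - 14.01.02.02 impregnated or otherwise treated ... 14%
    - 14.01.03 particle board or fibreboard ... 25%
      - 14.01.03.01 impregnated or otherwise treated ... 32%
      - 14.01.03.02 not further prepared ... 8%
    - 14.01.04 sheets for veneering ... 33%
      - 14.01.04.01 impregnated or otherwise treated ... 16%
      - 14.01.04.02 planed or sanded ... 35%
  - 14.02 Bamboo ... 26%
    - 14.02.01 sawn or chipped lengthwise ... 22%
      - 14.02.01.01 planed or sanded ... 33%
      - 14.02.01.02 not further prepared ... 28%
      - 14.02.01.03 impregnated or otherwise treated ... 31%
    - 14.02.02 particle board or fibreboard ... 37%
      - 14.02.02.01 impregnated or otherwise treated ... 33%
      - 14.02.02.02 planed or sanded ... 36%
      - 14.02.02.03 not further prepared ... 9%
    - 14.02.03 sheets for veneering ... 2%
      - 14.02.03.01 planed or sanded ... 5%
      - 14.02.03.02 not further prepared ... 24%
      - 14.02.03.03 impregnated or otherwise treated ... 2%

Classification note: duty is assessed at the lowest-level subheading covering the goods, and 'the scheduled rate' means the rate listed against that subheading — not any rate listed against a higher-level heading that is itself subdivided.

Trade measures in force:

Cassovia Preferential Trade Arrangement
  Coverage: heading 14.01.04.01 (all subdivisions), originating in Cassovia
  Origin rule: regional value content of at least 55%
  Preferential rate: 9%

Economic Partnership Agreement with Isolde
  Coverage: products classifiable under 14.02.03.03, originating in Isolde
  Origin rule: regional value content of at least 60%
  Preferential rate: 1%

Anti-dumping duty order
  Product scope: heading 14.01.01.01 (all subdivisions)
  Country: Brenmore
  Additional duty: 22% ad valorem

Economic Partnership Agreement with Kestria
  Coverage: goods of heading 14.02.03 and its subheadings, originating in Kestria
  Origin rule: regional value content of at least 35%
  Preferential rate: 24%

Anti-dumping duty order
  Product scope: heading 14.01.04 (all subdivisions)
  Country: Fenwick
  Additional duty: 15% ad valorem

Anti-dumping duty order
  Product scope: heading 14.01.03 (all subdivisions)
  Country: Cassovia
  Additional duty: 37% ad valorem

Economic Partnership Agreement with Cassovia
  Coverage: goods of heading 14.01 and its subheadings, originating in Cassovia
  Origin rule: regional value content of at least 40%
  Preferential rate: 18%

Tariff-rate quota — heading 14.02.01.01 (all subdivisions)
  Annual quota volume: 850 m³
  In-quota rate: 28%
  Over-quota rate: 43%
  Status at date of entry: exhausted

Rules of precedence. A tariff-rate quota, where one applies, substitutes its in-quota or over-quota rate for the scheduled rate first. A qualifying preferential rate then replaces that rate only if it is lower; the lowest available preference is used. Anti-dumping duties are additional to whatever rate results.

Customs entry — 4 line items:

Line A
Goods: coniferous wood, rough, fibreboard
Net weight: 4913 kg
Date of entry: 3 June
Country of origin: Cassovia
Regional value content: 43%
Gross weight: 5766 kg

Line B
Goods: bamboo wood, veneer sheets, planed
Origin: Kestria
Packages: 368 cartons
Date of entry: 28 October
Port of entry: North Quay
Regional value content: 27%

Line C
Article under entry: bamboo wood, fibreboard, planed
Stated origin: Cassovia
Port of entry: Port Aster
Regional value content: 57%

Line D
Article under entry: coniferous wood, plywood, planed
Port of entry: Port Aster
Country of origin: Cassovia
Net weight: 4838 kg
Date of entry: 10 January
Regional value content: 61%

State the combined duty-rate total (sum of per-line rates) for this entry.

Line A: coniferous → 14.01; fibreboard → 14.01.03; rough → 14.01.03.02. Scheduled 8%. Cassovia agreement on 14.01.04.01: 14.01.03.02 not covered; Cassovia agreement on 14.01: RVC ≥ 40% → 18% available; preference 18% not lower than 8% → no reduction; anti-dumping (Cassovia, 14.01.03): +37%; total 8% + 37% = 45%. → 45%.
Line B: bamboo → 14.02; veneer sheets → 14.02.03; planed → 14.02.03.01. Scheduled 5%. Kestria agreement on 14.02.03: RVC < 35%. → 5%.
Line C: bamboo → 14.02; fibreboard → 14.02.02; planed → 14.02.02.02. Scheduled 36%. Cassovia agreement on 14.01.04.01: 14.02.02.02 not covered; Cassovia agreement on 14.01: 14.02.02.02 not covered. → 36%.
Line D: coniferous → 14.01; plywood → 14.01.01; planed → 14.01.01.02. Scheduled 32%. Cassovia agreement on 14.01.04.01: 14.01.01.02 not covered; Cassovia agreement on 14.01: RVC ≥ 40% → 18% available; preferential 18%. → 18%.
Sum: 45% + 5% + 36% + 18% = 104%.

104%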